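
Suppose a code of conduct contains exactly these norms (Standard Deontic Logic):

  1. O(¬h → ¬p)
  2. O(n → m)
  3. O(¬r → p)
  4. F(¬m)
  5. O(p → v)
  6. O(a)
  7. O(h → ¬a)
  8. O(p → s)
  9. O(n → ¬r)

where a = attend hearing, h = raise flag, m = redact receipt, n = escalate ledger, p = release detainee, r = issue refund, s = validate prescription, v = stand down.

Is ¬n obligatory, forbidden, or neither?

Premise 6 states O(a) outright.
Premise 7, O(h → ¬a), contraposes to O(a → ¬h); with O(a) we get O(¬h).
Applying K to premise 1 (O(¬h → ¬p)) and O(¬h) yields O(¬p).
The contrapositive of premise 3 (O(¬r → p)) is O(¬p → r), and O(¬p) is already established, so O(r).
Premise 9, O(n → ¬r), contraposes to O(r → ¬n); with O(r) we get O(¬n).
Premises 2, 4, 5, 8 do not contribute to this derivation.
Hence ¬n is obligatory.

Obligatory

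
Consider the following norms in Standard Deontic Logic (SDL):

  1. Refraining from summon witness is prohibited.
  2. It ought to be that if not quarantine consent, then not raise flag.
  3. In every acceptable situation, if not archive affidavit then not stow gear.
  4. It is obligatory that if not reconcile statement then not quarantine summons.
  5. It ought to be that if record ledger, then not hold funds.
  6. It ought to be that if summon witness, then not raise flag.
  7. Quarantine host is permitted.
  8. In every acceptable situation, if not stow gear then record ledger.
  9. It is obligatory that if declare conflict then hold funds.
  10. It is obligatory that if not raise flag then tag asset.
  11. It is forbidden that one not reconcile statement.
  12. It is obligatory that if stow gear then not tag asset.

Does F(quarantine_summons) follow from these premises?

Premise 4 is O(¬reconcile_statement → ¬quarantine_summons), but O(¬reconcile_statement) is not derivable from the premises, so it does not yield O(¬quarantine_summons).
No other premise forces O(¬quarantine_summons). An ideal world satisfying every premise can still have quarantine_summons true, so F(quarantine_summons) is not derivable.

No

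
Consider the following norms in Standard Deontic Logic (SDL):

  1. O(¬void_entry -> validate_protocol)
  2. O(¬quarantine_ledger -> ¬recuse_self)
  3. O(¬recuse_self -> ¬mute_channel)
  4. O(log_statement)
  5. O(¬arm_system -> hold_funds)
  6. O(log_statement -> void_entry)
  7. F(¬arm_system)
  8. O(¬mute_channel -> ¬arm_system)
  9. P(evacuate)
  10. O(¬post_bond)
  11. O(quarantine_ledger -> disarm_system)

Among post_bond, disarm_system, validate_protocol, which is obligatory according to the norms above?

F(¬arm_system) at premise 7 means O(arm_system).
Premise 8, O(¬mute_channel -> ¬arm_system), contraposes to O(arm_system -> mute_channel); with O(arm_system) we get O(mute_channel).
The contrapositive of premise 3 (O(¬recuse_self -> ¬mute_channel)) is O(mute_channel -> recuse_self), and O(mute_channel) is already established, so O(recuse_self).
Premise 2, O(¬quarantine_ledger -> ¬recuse_self), contraposes to O(recuse_self -> quarantine_ledger); with O(recuse_self) we get O(quarantine_ledger).
With premise 11, O(quarantine_ledger -> disarm_system), the K-axiom yields O(disarm_system).
So O(disarm_system) holds — disarm_system is obligatory. None of the other listed options is made obligatory by any chain of premises.

disarm_system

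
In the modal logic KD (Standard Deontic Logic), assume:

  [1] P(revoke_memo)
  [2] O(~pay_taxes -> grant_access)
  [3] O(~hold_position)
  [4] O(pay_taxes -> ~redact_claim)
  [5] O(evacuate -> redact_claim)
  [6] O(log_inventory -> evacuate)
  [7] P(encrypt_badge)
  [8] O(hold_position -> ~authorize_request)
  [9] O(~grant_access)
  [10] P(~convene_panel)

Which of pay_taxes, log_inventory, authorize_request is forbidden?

From premise 9 we have O(~grant_access).
Premise 2, O(~pay_taxes -> grant_access), contraposes to O(~grant_access -> pay_taxes); with O(~grant_access) we get O(pay_taxes).
With premise 4, O(pay_taxes -> ~redact_claim), the K-axiom yields O(~redact_claim).
The contrapositive of premise 5 (O(evacuate -> redact_claim)) is O(~redact_claim -> ~evacuate), and O(~redact_claim) is already established, so O(~evacuate).
Premise 6, O(log_inventory -> evacuate), contraposes to O(~evacuate -> ~log_inventory); with O(~evacuate) we get O(~log_inventory).
So O(~log_inventory) holds, i.e. log_inventory is forbidden. None of the other listed options is forbidden under the premises.

log_inventory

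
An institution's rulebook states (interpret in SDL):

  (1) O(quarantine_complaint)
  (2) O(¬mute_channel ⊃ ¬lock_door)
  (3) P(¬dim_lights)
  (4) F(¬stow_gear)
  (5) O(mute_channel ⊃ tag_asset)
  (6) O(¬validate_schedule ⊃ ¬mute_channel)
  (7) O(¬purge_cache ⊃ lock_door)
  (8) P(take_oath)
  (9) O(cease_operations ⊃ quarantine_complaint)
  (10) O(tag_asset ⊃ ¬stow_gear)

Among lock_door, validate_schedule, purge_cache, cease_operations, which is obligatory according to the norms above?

purge_cache

Premise 4, F(¬stow_gear), is equivalent to O(stow_gear).
Premise 10 is O(tag_asset ⊃ ¬stow_gear); contrapositively O(stow_gear ⊃ ¬tag_asset). Since O(stow_gear) holds, K gives O(¬tag_asset).
Premise 5, O(mute_channel ⊃ tag_asset), contraposes to O(¬tag_asset ⊃ ¬mute_channel); with O(¬tag_asset) we get O(¬mute_channel).
With premise 2, O(¬mute_channel ⊃ ¬lock_door), the K-axiom yields O(¬lock_door).
The contrapositive of premise 7 (O(¬purge_cache ⊃ lock_door)) is O(¬lock_door ⊃ purge_cache), and O(¬lock_door) is already established, so O(purge_cache).
So O(purge_cache) holds — purge_cache is obligatory. None of the other listed options is made obligatory by any chain of premises.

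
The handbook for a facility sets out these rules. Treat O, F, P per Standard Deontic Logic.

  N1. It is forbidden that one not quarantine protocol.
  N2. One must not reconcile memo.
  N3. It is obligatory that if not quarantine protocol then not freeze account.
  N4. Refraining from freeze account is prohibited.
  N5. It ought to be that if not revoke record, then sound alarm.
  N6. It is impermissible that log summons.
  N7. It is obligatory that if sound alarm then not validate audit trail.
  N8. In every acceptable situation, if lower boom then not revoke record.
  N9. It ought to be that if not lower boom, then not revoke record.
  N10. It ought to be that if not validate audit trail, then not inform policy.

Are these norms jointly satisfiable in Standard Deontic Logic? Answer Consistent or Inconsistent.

Consistent

Premise 3 is O(¬quarantine_protocol → ¬freeze_account), but O(¬quarantine_protocol) is not derivable from the premises, so it does not yield O(¬freeze_account).
So O(¬freeze_account) is not derivable, and the apparent clash with O(freeze_account) does not arise.
A world satisfying every obligation exists (e.g. freeze_account=true, inform_policy=false, log_summons=false, lower_boom=false, quarantine_protocol=true, reconcile_memo=false, revoke_record=false, sound_alarm=true, validate_audit_trail=false); no atom is both obligatory and forbidden, so the set is consistent.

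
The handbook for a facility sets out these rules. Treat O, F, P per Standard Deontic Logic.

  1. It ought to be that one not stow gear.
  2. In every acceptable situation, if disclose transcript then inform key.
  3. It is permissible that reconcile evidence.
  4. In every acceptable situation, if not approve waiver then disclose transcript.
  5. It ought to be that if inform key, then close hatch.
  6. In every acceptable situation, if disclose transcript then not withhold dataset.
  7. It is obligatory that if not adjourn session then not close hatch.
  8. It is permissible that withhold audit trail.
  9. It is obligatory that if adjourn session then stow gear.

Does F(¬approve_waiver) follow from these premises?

Yes

Premise 1 states O(¬stow_gear) outright.
The contrapositive of premise 9 (O(adjourn_session → stow_gear)) is O(¬stow_gear → ¬adjourn_session), and O(¬stow_gear) is already established, so O(¬adjourn_session).
Applying K to premise 7 (O(¬adjourn_session → ¬close_hatch)) and O(¬adjourn_session) yields O(¬close_hatch).
Premise 5 is O(inform_key → close_hatch); contrapositively O(¬close_hatch → ¬inform_key). Since O(¬close_hatch) holds, K gives O(¬inform_key).
Premise 2, O(disclose_transcript → inform_key), contraposes to O(¬inform_key → ¬disclose_transcript); with O(¬inform_key) we get O(¬disclose_transcript).
Premise 4, O(¬approve_waiver → disclose_transcript), contraposes to O(¬disclose_transcript → approve_waiver); with O(¬disclose_transcript) we get O(approve_waiver).
Premises 3, 6, 8 do not contribute to this derivation.
So O(approve_waiver) holds, i.e. F(¬approve_waiver). The claim follows.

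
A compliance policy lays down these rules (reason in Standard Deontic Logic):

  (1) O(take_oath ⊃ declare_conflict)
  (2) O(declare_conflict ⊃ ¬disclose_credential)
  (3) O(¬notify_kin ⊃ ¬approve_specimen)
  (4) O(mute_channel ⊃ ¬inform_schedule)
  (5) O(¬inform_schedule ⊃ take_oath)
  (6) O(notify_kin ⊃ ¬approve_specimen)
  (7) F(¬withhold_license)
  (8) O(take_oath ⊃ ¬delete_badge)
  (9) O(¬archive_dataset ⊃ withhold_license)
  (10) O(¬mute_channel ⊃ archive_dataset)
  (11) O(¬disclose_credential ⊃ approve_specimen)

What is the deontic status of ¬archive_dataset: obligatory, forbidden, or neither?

Premises 6 and 3 cover both cases: O(notify_kin ⊃ ¬approve_specimen) and O(¬notify_kin ⊃ ¬approve_specimen). Since notify_kin ∨ ¬notify_kin is a tautology, O(¬approve_specimen) follows.
Premise 11 is O(¬disclose_credential ⊃ approve_specimen); contrapositively O(¬approve_specimen ⊃ disclose_credential). Since O(¬approve_specimen) holds, K gives O(disclose_credential).
Premise 2, O(declare_conflict ⊃ ¬disclose_credential), contraposes to O(disclose_credential ⊃ ¬declare_conflict); with O(disclose_credential) we get O(¬declare_conflict).
Premise 1, O(take_oath ⊃ declare_conflict), contraposes to O(¬declare_conflict ⊃ ¬take_oath); with O(¬declare_conflict) we get O(¬take_oath).
The contrapositive of premise 5 (O(¬inform_schedule ⊃ take_oath)) is O(¬take_oath ⊃ inform_schedule), and O(¬take_oath) is already established, so O(inform_schedule).
The contrapositive of premise 4 (O(mute_channel ⊃ ¬inform_schedule)) is O(inform_schedule ⊃ ¬mute_channel), and O(inform_schedule) is already established, so O(¬mute_channel).
Premise 10 is O(¬mute_channel ⊃ archive_dataset); since O(¬mute_channel), deontic closure gives O(archive_dataset).
Premises 7, 8, 9 do not contribute to this derivation.
Thus O(archive_dataset), which is F(¬archive_dataset): ¬archive_dataset is forbidden.

Forbidden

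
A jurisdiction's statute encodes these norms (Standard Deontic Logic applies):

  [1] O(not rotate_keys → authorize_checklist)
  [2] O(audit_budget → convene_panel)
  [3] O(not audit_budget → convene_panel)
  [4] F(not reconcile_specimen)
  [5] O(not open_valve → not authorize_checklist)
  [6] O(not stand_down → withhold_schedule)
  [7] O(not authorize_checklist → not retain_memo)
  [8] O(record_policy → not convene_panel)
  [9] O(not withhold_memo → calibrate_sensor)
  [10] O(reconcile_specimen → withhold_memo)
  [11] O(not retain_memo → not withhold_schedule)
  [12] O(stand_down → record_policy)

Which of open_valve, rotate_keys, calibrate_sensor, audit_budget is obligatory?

By case analysis on not audit_budget: premise 3 gives O(not audit_budget → convene_panel) and premise 2 gives O(audit_budget → convene_panel), so O(convene_panel) either way.
Premise 8, O(record_policy → not convene_panel), contraposes to O(convene_panel → not record_policy); with O(convene_panel) we get O(not record_policy).
Premise 12, O(stand_down → record_policy), contraposes to O(not record_policy → not stand_down); with O(not record_policy) we get O(not stand_down).
Applying K to premise 6 (O(not stand_down → withhold_schedule)) and O(not stand_down) yields O(withhold_schedule).
Premise 11, O(not retain_memo → not withhold_schedule), contraposes to O(withhold_schedule → retain_memo); with O(withhold_schedule) we get O(retain_memo).
Premise 7 is O(not authorize_checklist → not retain_memo); contrapositively O(retain_memo → authorize_checklist). Since O(retain_memo) holds, K gives O(authorize_checklist).
The contrapositive of premise 5 (O(not open_valve → not authorize_checklist)) is O(authorize_checklist → open_valve), and O(authorize_checklist) is already established, so O(open_valve).
So O(open_valve) holds — open_valve is obligatory. None of the other listed options is made obligatory by any chain of premises.

open_valve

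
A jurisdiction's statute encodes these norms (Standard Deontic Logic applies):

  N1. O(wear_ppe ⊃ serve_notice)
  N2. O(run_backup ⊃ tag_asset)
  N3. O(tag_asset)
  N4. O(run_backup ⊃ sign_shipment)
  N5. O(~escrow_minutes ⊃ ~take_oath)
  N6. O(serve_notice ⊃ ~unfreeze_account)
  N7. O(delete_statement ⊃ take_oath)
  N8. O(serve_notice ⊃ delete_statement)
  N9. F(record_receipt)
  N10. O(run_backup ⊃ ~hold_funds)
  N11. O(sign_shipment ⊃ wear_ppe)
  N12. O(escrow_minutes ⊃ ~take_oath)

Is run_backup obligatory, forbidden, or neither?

Forbidden

By case analysis on ~escrow_minutes: premise 5 gives O(~escrow_minutes ⊃ ~take_oath) and premise 12 gives O(escrow_minutes ⊃ ~take_oath), so O(~take_oath) either way.
Premise 7, O(delete_statement ⊃ take_oath), contraposes to O(~take_oath ⊃ ~delete_statement); with O(~take_oath) we get O(~delete_statement).
Premise 8, O(serve_notice ⊃ delete_statement), contraposes to O(~delete_statement ⊃ ~serve_notice); with O(~delete_statement) we get O(~serve_notice).
The contrapositive of premise 1 (O(wear_ppe ⊃ serve_notice)) is O(~serve_notice ⊃ ~wear_ppe), and O(~serve_notice) is already established, so O(~wear_ppe).
Premise 11, O(sign_shipment ⊃ wear_ppe), contraposes to O(~wear_ppe ⊃ ~sign_shipment); with O(~wear_ppe) we get O(~sign_shipment).
Premise 4, O(run_backup ⊃ sign_shipment), contraposes to O(~sign_shipment ⊃ ~run_backup); with O(~sign_shipment) we get O(~run_backup).
Premises 2, 3, 6, 9, 10 do not contribute to this derivation.
Thus O(~run_backup), which is F(run_backup): run_backup is forbidden.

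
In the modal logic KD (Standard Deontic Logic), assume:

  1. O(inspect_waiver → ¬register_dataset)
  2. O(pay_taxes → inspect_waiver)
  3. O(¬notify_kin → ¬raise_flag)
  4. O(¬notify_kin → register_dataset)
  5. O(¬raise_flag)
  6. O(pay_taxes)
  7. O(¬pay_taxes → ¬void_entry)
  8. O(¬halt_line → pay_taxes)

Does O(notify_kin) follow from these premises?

Premise 6 gives O(pay_taxes).
Premise 2 is O(pay_taxes → inspect_waiver); since O(pay_taxes), deontic closure gives O(inspect_waiver).
With premise 1, O(inspect_waiver → ¬register_dataset), the K-axiom yields O(¬register_dataset).
Premise 4 is O(¬notify_kin → register_dataset); contrapositively O(¬register_dataset → notify_kin). Since O(¬register_dataset) holds, K gives O(notify_kin).
Premises 3, 5, 7, 8 do not contribute to this derivation.
So O(notify_kin) follows.

Yes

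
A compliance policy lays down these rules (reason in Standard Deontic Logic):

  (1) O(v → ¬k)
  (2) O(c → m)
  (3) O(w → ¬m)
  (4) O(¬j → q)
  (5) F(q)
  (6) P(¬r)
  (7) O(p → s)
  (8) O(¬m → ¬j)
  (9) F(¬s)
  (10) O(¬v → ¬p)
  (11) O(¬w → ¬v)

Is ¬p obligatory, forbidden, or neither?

Premise 5, F(q), is equivalent to O(¬q).
Premise 4, O(¬j → q), contraposes to O(¬q → j); with O(¬q) we get O(j).
Premise 8 is O(¬m → ¬j); contrapositively O(j → m). Since O(j) holds, K gives O(m).
The contrapositive of premise 3 (O(w → ¬m)) is O(m → ¬w), and O(m) is already established, so O(¬w).
From O(¬w) and premise 11, O(¬w → ¬v), we obtain O(¬v).
Applying K to premise 10 (O(¬v → ¬p)) and O(¬v) yields O(¬p).
Premises 1, 2, 6, 7, 9 do not contribute to this derivation.
Hence ¬p is obligatory.

Obligatory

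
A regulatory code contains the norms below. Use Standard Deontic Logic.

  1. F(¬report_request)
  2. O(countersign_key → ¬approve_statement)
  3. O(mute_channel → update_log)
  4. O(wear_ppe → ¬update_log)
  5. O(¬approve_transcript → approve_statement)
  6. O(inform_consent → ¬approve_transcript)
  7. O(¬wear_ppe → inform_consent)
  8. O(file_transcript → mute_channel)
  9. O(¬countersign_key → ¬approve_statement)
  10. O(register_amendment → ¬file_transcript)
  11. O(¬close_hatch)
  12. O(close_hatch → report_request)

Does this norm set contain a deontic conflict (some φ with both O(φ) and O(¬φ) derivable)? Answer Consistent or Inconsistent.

Consistent

Premise 12 is O(close_hatch → report_request); even if O(report_request) held, inferring O(close_hatch) would be affirming the consequent — invalid.
So O(close_hatch) is not derivable, and the apparent clash with O(¬close_hatch) does not arise.
A world satisfying every obligation exists (e.g. approve_statement=false, approve_transcript=true, close_hatch=false, countersign_key=false, file_transcript=false, inform_consent=false, mute_channel=false, register_amendment=false, report_request=true, update_log=false, wear_ppe=true); no atom is both obligatory and forbidden, so the set is consistent.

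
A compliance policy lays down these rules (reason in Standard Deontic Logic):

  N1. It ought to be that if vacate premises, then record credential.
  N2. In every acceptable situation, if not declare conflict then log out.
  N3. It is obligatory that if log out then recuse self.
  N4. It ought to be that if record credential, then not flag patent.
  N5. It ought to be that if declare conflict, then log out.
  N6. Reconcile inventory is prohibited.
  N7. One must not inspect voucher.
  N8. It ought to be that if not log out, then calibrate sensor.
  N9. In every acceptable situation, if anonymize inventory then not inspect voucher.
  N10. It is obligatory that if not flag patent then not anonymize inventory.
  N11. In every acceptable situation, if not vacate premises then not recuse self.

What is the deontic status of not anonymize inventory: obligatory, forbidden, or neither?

Obligatory

By case analysis on declare_conflict: premise 5 gives O(declare_conflict → log_out) and premise 2 gives O(¬declare_conflict → log_out), so O(log_out) either way.
Applying K to premise 3 (O(log_out → recuse_self)) and O(log_out) yields O(recuse_self).
Premise 11, O(¬vacate_premises → ¬recuse_self), contraposes to O(recuse_self → vacate_premises); with O(recuse_self) we get O(vacate_premises).
Premise 1 is O(vacate_premises → record_credential); since O(vacate_premises), deontic closure gives O(record_credential).
From O(record_credential) and premise 4, O(record_credential → ¬flag_patent), we obtain O(¬flag_patent).
With premise 10, O(¬flag_patent → ¬anonymize_inventory), the K-axiom yields O(¬anonymize_inventory).
Premises 6, 7, 8, 9 do not contribute to this derivation.
Hence ¬anonymize_inventory is obligatory.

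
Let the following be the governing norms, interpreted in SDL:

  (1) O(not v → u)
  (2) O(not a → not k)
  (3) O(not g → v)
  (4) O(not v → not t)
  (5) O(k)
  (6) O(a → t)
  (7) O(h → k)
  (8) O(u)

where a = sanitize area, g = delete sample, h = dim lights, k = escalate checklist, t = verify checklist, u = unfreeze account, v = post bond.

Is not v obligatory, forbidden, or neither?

Forbidden

Premise 5 gives O(k).
Premise 2 is O(not a → not k); contrapositively O(k → a). Since O(k) holds, K gives O(a).
Premise 6 is O(a → t); since O(a), deontic closure gives O(t).
Premise 4, O(not v → not t), contraposes to O(t → v); with O(t) we get O(v).
Premises 1, 3, 7, 8 do not contribute to this derivation.
Thus O(v), which is F(not v): not v is forbidden.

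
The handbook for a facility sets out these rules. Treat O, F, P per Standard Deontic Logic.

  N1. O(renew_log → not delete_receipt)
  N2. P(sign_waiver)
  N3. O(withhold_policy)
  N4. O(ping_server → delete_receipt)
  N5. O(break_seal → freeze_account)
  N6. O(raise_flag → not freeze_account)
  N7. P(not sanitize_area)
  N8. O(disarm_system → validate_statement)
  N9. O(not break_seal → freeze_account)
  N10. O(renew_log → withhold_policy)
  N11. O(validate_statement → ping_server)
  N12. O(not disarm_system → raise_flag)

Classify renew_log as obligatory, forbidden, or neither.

Forbidden

By case analysis on not break_seal: premise 9 gives O(not break_seal → freeze_account) and premise 5 gives O(break_seal → freeze_account), so O(freeze_account) either way.
Premise 6, O(raise_flag → not freeze_account), contraposes to O(freeze_account → not raise_flag); with O(freeze_account) we get O(not raise_flag).
Premise 12, O(not disarm_system → raise_flag), contraposes to O(not raise_flag → disarm_system); with O(not raise_flag) we get O(disarm_system).
From O(disarm_system) and premise 8, O(disarm_system → validate_statement), we obtain O(validate_statement).
From O(validate_statement) and premise 11, O(validate_statement → ping_server), we obtain O(ping_server).
Premise 4 is O(ping_server → delete_receipt); since O(ping_server), deontic closure gives O(delete_receipt).
The contrapositive of premise 1 (O(renew_log → not delete_receipt)) is O(delete_receipt → not renew_log), and O(delete_receipt) is already established, so O(not renew_log).
Premises 2, 3, 7, 10 do not contribute to this derivation.
Thus O(not renew_log), which is F(renew_log): renew_log is forbidden.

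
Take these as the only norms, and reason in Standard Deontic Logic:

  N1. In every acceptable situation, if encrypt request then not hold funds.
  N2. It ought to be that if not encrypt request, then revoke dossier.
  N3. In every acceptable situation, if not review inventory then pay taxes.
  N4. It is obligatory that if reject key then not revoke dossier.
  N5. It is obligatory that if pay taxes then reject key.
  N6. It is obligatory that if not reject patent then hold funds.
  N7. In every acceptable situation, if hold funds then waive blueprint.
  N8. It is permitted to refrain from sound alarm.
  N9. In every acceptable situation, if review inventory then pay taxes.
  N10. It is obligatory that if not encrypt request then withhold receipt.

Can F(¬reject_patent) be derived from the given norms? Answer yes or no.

Premises 9 and 3 are O(review_inventory → pay_taxes) and O(¬review_inventory → pay_taxes); every ideal world satisfies review_inventory or ¬review_inventory, so in either case pay_taxes holds — hence O(pay_taxes).
Applying K to premise 5 (O(pay_taxes → reject_key)) and O(pay_taxes) yields O(reject_key).
Premise 4 is O(reject_key → ¬revoke_dossier); since O(reject_key), deontic closure gives O(¬revoke_dossier).
The contrapositive of premise 2 (O(¬encrypt_request → revoke_dossier)) is O(¬revoke_dossier → encrypt_request), and O(¬revoke_dossier) is already established, so O(encrypt_request).
Premise 1 is O(encrypt_request → ¬hold_funds); since O(encrypt_request), deontic closure gives O(¬hold_funds).
Premise 6 is O(¬reject_patent → hold_funds); contrapositively O(¬hold_funds → reject_patent). Since O(¬hold_funds) holds, K gives O(reject_patent).
Premises 7, 8, 10 do not contribute to this derivation.
So O(reject_patent) holds, i.e. F(¬reject_patent). The claim follows.

Yes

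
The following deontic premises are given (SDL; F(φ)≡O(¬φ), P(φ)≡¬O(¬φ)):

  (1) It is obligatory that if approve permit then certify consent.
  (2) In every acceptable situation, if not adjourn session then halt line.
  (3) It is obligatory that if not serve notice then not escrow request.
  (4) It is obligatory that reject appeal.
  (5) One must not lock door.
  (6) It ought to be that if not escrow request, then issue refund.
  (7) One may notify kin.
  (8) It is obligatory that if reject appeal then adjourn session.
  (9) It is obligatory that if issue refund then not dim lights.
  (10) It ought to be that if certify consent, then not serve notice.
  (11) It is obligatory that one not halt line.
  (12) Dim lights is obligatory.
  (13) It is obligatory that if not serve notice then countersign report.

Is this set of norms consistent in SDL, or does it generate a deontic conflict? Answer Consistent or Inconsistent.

Premise 2 is O(¬adjourn_session → halt_line), but O(¬adjourn_session) is not derivable from the premises, so it does not yield O(halt_line).
So O(halt_line) is not derivable, and the apparent clash with O(¬halt_line) does not arise.
A world satisfying every obligation exists (e.g. adjourn_session=true, approve_permit=false, certify_consent=false, countersign_report=false, dim_lights=true, escrow_request=true, halt_line=false, issue_refund=false, lock_door=false, notify_kin=false, reject_appeal=true, serve_notice=true); no atom is both obligatory and forbidden, so the set is consistent.

Consistent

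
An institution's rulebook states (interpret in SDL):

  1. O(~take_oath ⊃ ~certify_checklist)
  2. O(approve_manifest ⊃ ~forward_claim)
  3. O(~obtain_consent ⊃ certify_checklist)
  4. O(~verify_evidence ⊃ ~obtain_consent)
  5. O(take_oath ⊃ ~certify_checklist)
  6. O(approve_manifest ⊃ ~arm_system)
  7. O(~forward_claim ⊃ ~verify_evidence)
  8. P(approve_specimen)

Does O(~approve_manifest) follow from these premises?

Yes

Premises 5 and 1 cover both cases: O(take_oath ⊃ ~certify_checklist) and O(~take_oath ⊃ ~certify_checklist). Since take_oath ∨ ~take_oath is a tautology, O(~certify_checklist) follows.
Premise 3 is O(~obtain_consent ⊃ certify_checklist); contrapositively O(~certify_checklist ⊃ obtain_consent). Since O(~certify_checklist) holds, K gives O(obtain_consent).
Premise 4 is O(~verify_evidence ⊃ ~obtain_consent); contrapositively O(obtain_consent ⊃ verify_evidence). Since O(obtain_consent) holds, K gives O(verify_evidence).
Premise 7, O(~forward_claim ⊃ ~verify_evidence), contraposes to O(verify_evidence ⊃ forward_claim); with O(verify_evidence) we get O(forward_claim).
Premise 2, O(approve_manifest ⊃ ~forward_claim), contraposes to O(forward_claim ⊃ ~approve_manifest); with O(forward_claim) we get O(~approve_manifest).
Premises 6, 8 do not contribute to this derivation.
So O(~approve_manifest) follows.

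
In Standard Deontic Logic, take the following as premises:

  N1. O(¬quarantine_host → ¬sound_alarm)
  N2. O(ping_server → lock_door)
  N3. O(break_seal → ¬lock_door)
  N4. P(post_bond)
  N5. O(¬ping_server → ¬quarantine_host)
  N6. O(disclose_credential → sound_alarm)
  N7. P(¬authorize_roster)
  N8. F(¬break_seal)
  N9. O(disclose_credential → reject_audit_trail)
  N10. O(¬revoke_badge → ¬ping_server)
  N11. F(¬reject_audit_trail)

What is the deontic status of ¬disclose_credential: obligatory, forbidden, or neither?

Premise 8 is F(¬break_seal), i.e. O(break_seal).
With premise 3, O(break_seal → ¬lock_door), the K-axiom yields O(¬lock_door).
The contrapositive of premise 2 (O(ping_server → lock_door)) is O(¬lock_door → ¬ping_server), and O(¬lock_door) is already established, so O(¬ping_server).
From O(¬ping_server) and premise 5, O(¬ping_server → ¬quarantine_host), we obtain O(¬quarantine_host).
With premise 1, O(¬quarantine_host → ¬sound_alarm), the K-axiom yields O(¬sound_alarm).
Premise 6 is O(disclose_credential → sound_alarm); contrapositively O(¬sound_alarm → ¬disclose_credential). Since O(¬sound_alarm) holds, K gives O(¬disclose_credential).
Premises 4, 7, 9, 10, 11 do not contribute to this derivation.
Hence ¬disclose_credential is obligatory.

Obligatory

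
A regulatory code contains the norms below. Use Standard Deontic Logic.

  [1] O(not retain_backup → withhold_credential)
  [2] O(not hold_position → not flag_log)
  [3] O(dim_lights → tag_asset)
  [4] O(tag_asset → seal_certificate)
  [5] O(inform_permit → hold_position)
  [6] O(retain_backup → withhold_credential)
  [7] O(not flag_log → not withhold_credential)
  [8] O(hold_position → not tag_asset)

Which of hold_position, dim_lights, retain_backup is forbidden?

By case analysis on retain_backup: premise 6 gives O(retain_backup → withhold_credential) and premise 1 gives O(not retain_backup → withhold_credential), so O(withhold_credential) either way.
The contrapositive of premise 7 (O(not flag_log → not withhold_credential)) is O(withhold_credential → flag_log), and O(withhold_credential) is already established, so O(flag_log).
Premise 2 is O(not hold_position → not flag_log); contrapositively O(flag_log → hold_position). Since O(flag_log) holds, K gives O(hold_position).
Applying K to premise 8 (O(hold_position → not tag_asset)) and O(hold_position) yields O(not tag_asset).
The contrapositive of premise 3 (O(dim_lights → tag_asset)) is O(not tag_asset → not dim_lights), and O(not tag_asset) is already established, so O(not dim_lights).
So O(not dim_lights) holds, i.e. dim_lights is forbidden. None of the other listed options is forbidden under the premises.

dim_lights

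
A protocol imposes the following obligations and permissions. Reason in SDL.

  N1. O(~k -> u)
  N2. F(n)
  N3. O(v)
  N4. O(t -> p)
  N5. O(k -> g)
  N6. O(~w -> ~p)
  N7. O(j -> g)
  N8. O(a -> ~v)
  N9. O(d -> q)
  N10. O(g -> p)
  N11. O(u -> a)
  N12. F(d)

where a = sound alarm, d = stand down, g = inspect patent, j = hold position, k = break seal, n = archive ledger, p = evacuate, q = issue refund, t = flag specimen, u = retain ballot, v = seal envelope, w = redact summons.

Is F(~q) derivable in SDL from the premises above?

Premise 9 is O(d -> q), but O(d) is not derivable from the premises, so it does not yield O(q).
No other premise forces O(q). An ideal world satisfying every premise can still have ~q true, so F(~q) is not derivable.

No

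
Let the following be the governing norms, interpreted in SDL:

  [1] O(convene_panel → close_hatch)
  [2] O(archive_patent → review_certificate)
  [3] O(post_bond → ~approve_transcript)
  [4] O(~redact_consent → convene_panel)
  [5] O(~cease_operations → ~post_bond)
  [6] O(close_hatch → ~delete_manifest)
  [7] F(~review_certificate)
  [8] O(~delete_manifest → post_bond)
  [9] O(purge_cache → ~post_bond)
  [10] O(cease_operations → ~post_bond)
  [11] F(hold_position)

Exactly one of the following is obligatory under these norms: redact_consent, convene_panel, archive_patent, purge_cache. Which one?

redact_consent

Premises 10 and 5 cover both cases: O(cease_operations → ~post_bond) and O(~cease_operations → ~post_bond). Since cease_operations ∨ ~cease_operations is a tautology, O(~post_bond) follows.
Premise 8 is O(~delete_manifest → post_bond); contrapositively O(~post_bond → delete_manifest). Since O(~post_bond) holds, K gives O(delete_manifest).
Premise 6, O(close_hatch → ~delete_manifest), contraposes to O(delete_manifest → ~close_hatch); with O(delete_manifest) we get O(~close_hatch).
Premise 1 is O(convene_panel → close_hatch); contrapositively O(~close_hatch → ~convene_panel). Since O(~close_hatch) holds, K gives O(~convene_panel).
Premise 4, O(~redact_consent → convene_panel), contraposes to O(~convene_panel → redact_consent); with O(~convene_panel) we get O(redact_consent).
So O(redact_consent) holds — redact_consent is obligatory. None of the other listed options is made obligatory by any chain of premises.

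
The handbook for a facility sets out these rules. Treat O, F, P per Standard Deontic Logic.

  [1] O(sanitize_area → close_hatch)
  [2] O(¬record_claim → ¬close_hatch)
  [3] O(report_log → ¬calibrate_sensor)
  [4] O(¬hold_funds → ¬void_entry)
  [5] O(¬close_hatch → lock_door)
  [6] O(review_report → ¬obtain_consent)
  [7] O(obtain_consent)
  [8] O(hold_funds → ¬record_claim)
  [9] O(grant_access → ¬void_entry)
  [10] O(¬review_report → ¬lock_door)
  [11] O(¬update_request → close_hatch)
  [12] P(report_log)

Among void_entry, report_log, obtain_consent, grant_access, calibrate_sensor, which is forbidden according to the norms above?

From premise 7 we have O(obtain_consent).
Premise 6, O(review_report → ¬obtain_consent), contraposes to O(obtain_consent → ¬review_report); with O(obtain_consent) we get O(¬review_report).
Premise 10 is O(¬review_report → ¬lock_door); since O(¬review_report), deontic closure gives O(¬lock_door).
Premise 5 is O(¬close_hatch → lock_door); contrapositively O(¬lock_door → close_hatch). Since O(¬lock_door) holds, K gives O(close_hatch).
Premise 2 is O(¬record_claim → ¬close_hatch); contrapositively O(close_hatch → record_claim). Since O(close_hatch) holds, K gives O(record_claim).
Premise 8, O(hold_funds → ¬record_claim), contraposes to O(record_claim → ¬hold_funds); with O(record_claim) we get O(¬hold_funds).
From O(¬hold_funds) and premise 4, O(¬hold_funds → ¬void_entry), we obtain O(¬void_entry).
So O(¬void_entry) holds, i.e. void_entry is forbidden. None of the other listed options is forbidden under the premises.

void_entry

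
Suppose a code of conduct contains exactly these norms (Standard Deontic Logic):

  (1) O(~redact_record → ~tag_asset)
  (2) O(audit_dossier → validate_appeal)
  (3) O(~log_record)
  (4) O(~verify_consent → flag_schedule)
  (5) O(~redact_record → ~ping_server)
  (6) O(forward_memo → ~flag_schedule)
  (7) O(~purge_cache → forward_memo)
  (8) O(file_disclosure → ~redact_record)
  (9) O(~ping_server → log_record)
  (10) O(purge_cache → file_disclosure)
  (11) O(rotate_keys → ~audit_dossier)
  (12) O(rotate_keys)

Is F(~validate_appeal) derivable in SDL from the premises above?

Premise 2 is O(audit_dossier → validate_appeal), but O(audit_dossier) is not derivable from the premises, so it does not yield O(validate_appeal).
No other premise forces O(validate_appeal). An ideal world satisfying every premise can still have ~validate_appeal true, so F(~validate_appeal) is not derivable.

No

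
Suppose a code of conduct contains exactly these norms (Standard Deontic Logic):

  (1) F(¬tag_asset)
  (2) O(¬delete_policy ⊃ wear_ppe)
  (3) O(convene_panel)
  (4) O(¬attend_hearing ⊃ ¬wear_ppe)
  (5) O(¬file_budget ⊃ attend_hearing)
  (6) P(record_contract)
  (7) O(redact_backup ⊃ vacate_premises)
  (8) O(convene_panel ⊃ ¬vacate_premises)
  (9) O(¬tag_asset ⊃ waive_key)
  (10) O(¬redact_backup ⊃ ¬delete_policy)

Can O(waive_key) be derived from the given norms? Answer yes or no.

No

Premise 9 is O(¬tag_asset ⊃ waive_key), but O(¬tag_asset) is not derivable from the premises, so it does not yield O(waive_key).
No other premise forces O(waive_key). An ideal world satisfying every premise can still have waive_key false, so O(waive_key) is not derivable.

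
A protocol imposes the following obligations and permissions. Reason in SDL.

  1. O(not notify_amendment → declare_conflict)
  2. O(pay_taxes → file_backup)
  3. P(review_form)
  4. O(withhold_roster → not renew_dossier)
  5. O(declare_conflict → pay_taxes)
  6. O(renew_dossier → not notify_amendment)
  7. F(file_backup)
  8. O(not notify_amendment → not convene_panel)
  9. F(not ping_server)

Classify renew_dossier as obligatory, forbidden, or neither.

Forbidden

Premise 7 is F(file_backup), i.e. O(not file_backup).
The contrapositive of premise 2 (O(pay_taxes → file_backup)) is O(not file_backup → not pay_taxes), and O(not file_backup) is already established, so O(not pay_taxes).
Premise 5 is O(declare_conflict → pay_taxes); contrapositively O(not pay_taxes → not declare_conflict). Since O(not pay_taxes) holds, K gives O(not declare_conflict).
Premise 1 is O(not notify_amendment → declare_conflict); contrapositively O(not declare_conflict → notify_amendment). Since O(not declare_conflict) holds, K gives O(notify_amendment).
The contrapositive of premise 6 (O(renew_dossier → not notify_amendment)) is O(notify_amendment → not renew_dossier), and O(notify_amendment) is already established, so O(not renew_dossier).
Premises 3, 4, 8, 9 do not contribute to this derivation.
Thus O(not renew_dossier), which is F(renew_dossier): renew_dossier is forbidden.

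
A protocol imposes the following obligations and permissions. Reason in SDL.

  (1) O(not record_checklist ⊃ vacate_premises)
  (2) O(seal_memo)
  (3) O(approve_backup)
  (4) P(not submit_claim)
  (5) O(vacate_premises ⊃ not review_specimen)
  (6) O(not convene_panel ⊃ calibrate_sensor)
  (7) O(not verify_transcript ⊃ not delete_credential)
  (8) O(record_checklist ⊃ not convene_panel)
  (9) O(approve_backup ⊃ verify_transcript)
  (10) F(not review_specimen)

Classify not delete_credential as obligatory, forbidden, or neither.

Neither

Premise 7 is O(not verify_transcript ⊃ not delete_credential), but O(not verify_transcript) is not derivable from the premises, so it does not yield O(not delete_credential).
No premise or chain of K-axiom applications forces O(not delete_credential), and none forces O(delete_credential). So not delete_credential is neither obligatory nor forbidden under these norms.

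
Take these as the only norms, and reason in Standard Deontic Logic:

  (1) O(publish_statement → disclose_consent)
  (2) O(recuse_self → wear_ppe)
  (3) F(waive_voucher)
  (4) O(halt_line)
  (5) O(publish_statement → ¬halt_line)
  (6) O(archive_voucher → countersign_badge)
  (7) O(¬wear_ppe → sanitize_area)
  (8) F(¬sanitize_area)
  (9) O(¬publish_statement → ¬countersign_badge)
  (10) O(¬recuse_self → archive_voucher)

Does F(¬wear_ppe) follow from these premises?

Premise 4 states O(halt_line) outright.
Premise 5 is O(publish_statement → ¬halt_line); contrapositively O(halt_line → ¬publish_statement). Since O(halt_line) holds, K gives O(¬publish_statement).
Applying K to premise 9 (O(¬publish_statement → ¬countersign_badge)) and O(¬publish_statement) yields O(¬countersign_badge).
The contrapositive of premise 6 (O(archive_voucher → countersign_badge)) is O(¬countersign_badge → ¬archive_voucher), and O(¬countersign_badge) is already established, so O(¬archive_voucher).
The contrapositive of premise 10 (O(¬recuse_self → archive_voucher)) is O(¬archive_voucher → recuse_self), and O(¬archive_voucher) is already established, so O(recuse_self).
Applying K to premise 2 (O(recuse_self → wear_ppe)) and O(recuse_self) yields O(wear_ppe).
Premises 1, 3, 7, 8 do not contribute to this derivation.
So O(wear_ppe) holds, i.e. F(¬wear_ppe). The claim follows.

Yes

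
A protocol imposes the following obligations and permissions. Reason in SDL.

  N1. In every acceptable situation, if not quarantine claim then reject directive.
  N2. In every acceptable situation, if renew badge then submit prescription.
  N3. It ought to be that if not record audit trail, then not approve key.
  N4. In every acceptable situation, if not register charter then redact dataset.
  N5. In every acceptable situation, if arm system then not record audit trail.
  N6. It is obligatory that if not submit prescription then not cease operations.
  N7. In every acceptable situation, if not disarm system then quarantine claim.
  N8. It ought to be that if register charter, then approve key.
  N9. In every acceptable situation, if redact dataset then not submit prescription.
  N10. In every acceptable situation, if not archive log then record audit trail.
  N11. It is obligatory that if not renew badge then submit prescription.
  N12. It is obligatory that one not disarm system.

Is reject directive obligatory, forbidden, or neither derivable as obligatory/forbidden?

Neither

Premise 1 is O(¬quarantine_claim → reject_directive), but O(¬quarantine_claim) is not derivable from the premises, so it does not yield O(reject_directive).
No premise or chain of K-axiom applications forces O(reject_directive), and none forces O(¬reject_directive). So reject_directive is neither obligatory nor forbidden under these norms.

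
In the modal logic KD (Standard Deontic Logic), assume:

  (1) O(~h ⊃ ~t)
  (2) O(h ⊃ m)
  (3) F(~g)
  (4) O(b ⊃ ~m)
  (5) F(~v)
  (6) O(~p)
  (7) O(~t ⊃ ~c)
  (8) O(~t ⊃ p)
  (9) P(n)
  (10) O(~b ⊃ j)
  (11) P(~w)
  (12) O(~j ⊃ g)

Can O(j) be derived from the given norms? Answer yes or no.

Yes

Premise 6 gives O(~p).
Premise 8, O(~t ⊃ p), contraposes to O(~p ⊃ t); with O(~p) we get O(t).
Premise 1 is O(~h ⊃ ~t); contrapositively O(t ⊃ h). Since O(t) holds, K gives O(h).
Applying K to premise 2 (O(h ⊃ m)) and O(h) yields O(m).
The contrapositive of premise 4 (O(b ⊃ ~m)) is O(m ⊃ ~b), and O(m) is already established, so O(~b).
Applying K to premise 10 (O(~b ⊃ j)) and O(~b) yields O(j).
Premises 3, 5, 7, 9, 11, 12 do not contribute to this derivation.
So O(j) follows.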